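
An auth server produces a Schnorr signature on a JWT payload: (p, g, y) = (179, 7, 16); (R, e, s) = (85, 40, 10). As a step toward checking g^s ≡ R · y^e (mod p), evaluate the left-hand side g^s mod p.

3

7^2 = 49
7^4 ≡ 49^2 = 2401 ≡ 74
7^8 ≡ 74^2 = 5476 ≡ 106
10 = 8 + 2, so 7^10 ≡ 106·49 ≡ 3 (mod 179)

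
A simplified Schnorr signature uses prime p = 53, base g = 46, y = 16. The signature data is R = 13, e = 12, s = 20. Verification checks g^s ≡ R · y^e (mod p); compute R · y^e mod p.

24

16^2 = 256 ≡ 44
16^4 ≡ 44^2 = 1936 ≡ 28
16^8 ≡ 28^2 = 784 ≡ 42
12 = 8 + 4, so 16^12 ≡ 42·28 ≡ 10 (mod 53)
R · y^e ≡ 13·10 = 130 ≡ 24 (mod 53)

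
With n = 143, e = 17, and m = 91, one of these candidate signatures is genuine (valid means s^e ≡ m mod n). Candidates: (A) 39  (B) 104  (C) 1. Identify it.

B

Candidate A: Squares mod 143: 39^1≡39, 39^2≡91, 39^4≡130, 39^8≡26, 39^16≡104; 17 = 16 + 1, so 39^17 ≡ 104·39 ≡ 52 (mod 143)
Candidate B: Squares mod 143: 104^1≡104, 104^2≡91, 104^4≡130, 104^8≡26, 104^16≡104; 17 = 16 + 1, so 104^17 ≡ 104·104 ≡ 91 (mod 143)
  → matches m = 91
Candidate C: Squares mod 143: 1^1≡1, 1^2≡1, 1^4≡1, 1^8≡1, 1^16≡1; 17 = 16 + 1, so 1^17 ≡ 1·1 ≡ 1 (mod 143)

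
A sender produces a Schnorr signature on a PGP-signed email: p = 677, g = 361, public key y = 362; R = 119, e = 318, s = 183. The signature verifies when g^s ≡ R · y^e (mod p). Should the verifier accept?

g^s mod p:
Squares mod 677: 361^1≡361, 361^2≡337, 361^4≡510, 361^8≡132, 361^16≡499, 361^32≡542, 361^64≡623, 361^128≡208
183 = 128 + 32 + 16 + 4 + 2 + 1, so 361^183 ≡ 208·542·499·510·337·361 ≡ 107 (mod 677)
R · y^e mod p:
Squares mod 677: 362^1≡362, 362^2≡383, 362^4≡457, 362^8≡333, 362^16≡538, 362^32≡365, 362^64≡533, 362^128≡426, 362^256≡40
318 = 256 + 32 + 16 + 8 + 4 + 2, so 362^318 ≡ 40·365·538·333·457·383 ≡ 365 (mod 677)
119·365 = 43435 ≡ 107 (mod 677)
107 ≡ 107 (mod 677); signature holds.

accept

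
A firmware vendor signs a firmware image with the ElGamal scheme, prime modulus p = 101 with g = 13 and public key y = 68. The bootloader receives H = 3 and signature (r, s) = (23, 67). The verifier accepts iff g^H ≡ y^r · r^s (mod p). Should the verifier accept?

accept

Left side g^H mod p:
Squares mod 101: 13^1≡13, 13^2≡68
3 = 2 + 1, so 13^3 ≡ 68·13 ≡ 76 (mod 101)
Right side y^r · r^s mod p:
Squares mod 101: 68^1≡68, 68^2≡79, 68^4≡80, 68^8≡37, 68^16≡56
23 = 16 + 4 + 2 + 1, so 68^23 ≡ 56·80·79·68 ≡ 78 (mod 101)
Squares mod 101: 23^1≡23, 23^2≡24, 23^4≡71, 23^8≡92, 23^16≡81, 23^32≡97, 23^64≡16
67 = 64 + 2 + 1, so 23^67 ≡ 16·24·23 ≡ 45 (mod 101)
78·45 = 3510 ≡ 76 (mod 101)
76 ≡ 76 (mod 101), so the signature is genuine.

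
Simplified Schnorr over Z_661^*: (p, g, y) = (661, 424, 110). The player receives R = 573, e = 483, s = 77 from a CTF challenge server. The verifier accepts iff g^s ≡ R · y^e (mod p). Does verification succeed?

fails

g^s mod p:
424^2 = 179776 ≡ 645
424^4 ≡ 645^2 = 416025 ≡ 256
424^8 ≡ 256^2 = 65536 ≡ 97
424^16 ≡ 97^2 = 9409 ≡ 155
424^32 ≡ 155^2 = 24025 ≡ 229
424^64 ≡ 229^2 = 52441 ≡ 222
77 = 64 + 8 + 4 + 1, so 424^77 ≡ 222·97·256·424 ≡ 600 (mod 661)
R · y^e mod p:
110^2 = 12100 ≡ 202
110^4 ≡ 202^2 = 40804 ≡ 483
110^8 ≡ 483^2 = 233289 ≡ 617
110^16 ≡ 617^2 = 380689 ≡ 614
110^32 ≡ 614^2 = 376996 ≡ 226
110^64 ≡ 226^2 = 51076 ≡ 179
110^128 ≡ 179^2 = 32041 ≡ 313
110^256 ≡ 313^2 = 97969 ≡ 141
483 = 256 + 128 + 64 + 32 + 2 + 1, so 110^483 ≡ 141·313·179·226·202·110 ≡ 358 (mod 661)
573·358 = 205134 ≡ 224 (mod 661)
600 ≠ 224; the check fails.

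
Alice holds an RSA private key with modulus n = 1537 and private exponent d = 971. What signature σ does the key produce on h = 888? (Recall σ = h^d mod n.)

Squares mod 1537: h^1≡888, h^2≡63, h^4≡895, h^8≡248, h^16≡24, h^32≡576, h^64≡1321, h^128≡546, h^256≡1475, h^512≡770
971 = 512 + 256 + 128 + 64 + 8 + 2 + 1, so h^971 ≡ 770·1475·546·1321·248·63·888 ≡ 1493 (mod 1537)

1493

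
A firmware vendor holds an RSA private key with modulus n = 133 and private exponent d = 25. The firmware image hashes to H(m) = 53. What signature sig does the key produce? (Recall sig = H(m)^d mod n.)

(H(m))^2 ≡ 53^2 = 2809 ≡ 16
(H(m))^4 ≡ 16^2 = 256 ≡ 123
(H(m))^8 ≡ 123^2 = 15129 ≡ 100
(H(m))^16 ≡ 100^2 = 10000 ≡ 25
25 = 16 + 8 + 1, so (H(m))^25 ≡ 25·100·53 ≡ 32 (mod 133)

32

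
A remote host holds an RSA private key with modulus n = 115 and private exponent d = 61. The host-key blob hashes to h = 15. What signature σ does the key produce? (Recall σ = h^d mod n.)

Squares mod 115: h^1≡15, h^2≡110, h^4≡25, h^8≡50, h^16≡85, h^32≡95
61 = 32 + 16 + 8 + 4 + 1, so h^61 ≡ 95·85·50·25·15 ≡ 10 (mod 115)

10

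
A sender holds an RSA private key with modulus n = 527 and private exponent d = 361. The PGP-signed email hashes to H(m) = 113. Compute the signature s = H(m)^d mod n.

516

(H(m))^2 ≡ 113^2 = 12769 ≡ 121
(H(m))^4 ≡ 121^2 = 14641 ≡ 412
(H(m))^8 ≡ 412^2 = 169744 ≡ 50
(H(m))^16 ≡ 50^2 = 2500 ≡ 392
(H(m))^32 ≡ 392^2 = 153664 ≡ 307
(H(m))^64 ≡ 307^2 = 94249 ≡ 443
(H(m))^128 ≡ 443^2 = 196249 ≡ 205
(H(m))^256 ≡ 205^2 = 42025 ≡ 392
361 = 256 + 64 + 32 + 8 + 1, so (H(m))^361 ≡ 392·443·307·50·113 ≡ 516 (mod 527)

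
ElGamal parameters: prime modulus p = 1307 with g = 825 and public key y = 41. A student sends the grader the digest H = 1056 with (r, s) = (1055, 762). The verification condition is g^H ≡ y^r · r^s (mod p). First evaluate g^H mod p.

949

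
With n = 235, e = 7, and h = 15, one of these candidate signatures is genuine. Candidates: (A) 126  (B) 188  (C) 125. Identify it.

Candidate A: Squares mod 235: 126^1≡126, 126^2≡131, 126^4≡6; 7 = 4 + 2 + 1, so 126^7 ≡ 6·131·126 ≡ 101 (mod 235)
Candidate B: Squares mod 235: 188^1≡188, 188^2≡94, 188^4≡141; 7 = 4 + 2 + 1, so 188^7 ≡ 141·94·188 ≡ 47 (mod 235)
Candidate C: Squares mod 235: 125^1≡125, 125^2≡115, 125^4≡65; 7 = 4 + 2 + 1, so 125^7 ≡ 65·115·125 ≡ 15 (mod 235)
  → matches h = 15

C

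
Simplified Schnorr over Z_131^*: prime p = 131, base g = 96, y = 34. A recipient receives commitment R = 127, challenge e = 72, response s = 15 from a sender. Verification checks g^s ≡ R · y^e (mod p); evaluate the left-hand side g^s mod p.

51

96^2 = 9216 ≡ 46
96^4 ≡ 46^2 = 2116 ≡ 20
96^8 ≡ 20^2 = 400 ≡ 7
15 = 8 + 4 + 2 + 1, so 96^15 ≡ 7·20·46·96 ≡ 51 (mod 131)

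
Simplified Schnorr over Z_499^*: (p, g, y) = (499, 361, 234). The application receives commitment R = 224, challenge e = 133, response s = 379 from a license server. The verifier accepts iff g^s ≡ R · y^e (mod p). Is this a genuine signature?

g^s mod p:
361^2 = 130321 ≡ 82
361^4 ≡ 82^2 = 6724 ≡ 237
361^8 ≡ 237^2 = 56169 ≡ 281
361^16 ≡ 281^2 = 78961 ≡ 119
361^32 ≡ 119^2 = 14161 ≡ 189
361^64 ≡ 189^2 = 35721 ≡ 292
361^128 ≡ 292^2 = 85264 ≡ 434
361^256 ≡ 434^2 = 188356 ≡ 233
379 = 256 + 64 + 32 + 16 + 8 + 2 + 1, so 361^379 ≡ 233·292·189·119·281·82·361 ≡ 159 (mod 499)
R · y^e mod p:
234^2 = 54756 ≡ 365
234^4 ≡ 365^2 = 133225 ≡ 491
234^8 ≡ 491^2 = 241081 ≡ 64
234^16 ≡ 64^2 = 4096 ≡ 104
234^32 ≡ 104^2 = 10816 ≡ 337
234^64 ≡ 337^2 = 113569 ≡ 296
234^128 ≡ 296^2 = 87616 ≡ 291
133 = 128 + 4 + 1, so 234^133 ≡ 291·491·234 ≡ 156 (mod 499)
224·156 = 34944 ≡ 14 (mod 499)
159 ≠ 14; the check fails.

forged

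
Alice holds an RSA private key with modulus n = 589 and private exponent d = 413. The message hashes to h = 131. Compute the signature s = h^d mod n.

Squares mod 589: h^1≡131, h^2≡80, h^4≡510, h^8≡351, h^16≡100, h^32≡576, h^64≡169, h^128≡289, h^256≡472
413 = 256 + 128 + 16 + 8 + 4 + 1, so h^413 ≡ 472·289·100·351·510·131 ≡ 351 (mod 589)

351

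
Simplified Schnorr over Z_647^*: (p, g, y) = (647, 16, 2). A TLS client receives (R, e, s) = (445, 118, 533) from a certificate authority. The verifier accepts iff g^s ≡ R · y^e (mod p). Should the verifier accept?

accept

g^s mod p:
16^2 = 256
16^4 ≡ 256^2 = 65536 ≡ 189
16^8 ≡ 189^2 = 35721 ≡ 136
16^16 ≡ 136^2 = 18496 ≡ 380
16^32 ≡ 380^2 = 144400 ≡ 119
16^64 ≡ 119^2 = 14161 ≡ 574
16^128 ≡ 574^2 = 329476 ≡ 153
16^256 ≡ 153^2 = 23409 ≡ 117
16^512 ≡ 117^2 = 13689 ≡ 102
533 = 512 + 16 + 4 + 1, so 16^533 ≡ 102·380·189·16 ≡ 367 (mod 647)
R · y^e mod p:
2^2 = 4
2^4 ≡ 4^2 = 16
2^8 ≡ 16^2 = 256
2^16 ≡ 256^2 = 65536 ≡ 189
2^32 ≡ 189^2 = 35721 ≡ 136
2^64 ≡ 136^2 = 18496 ≡ 380
118 = 64 + 32 + 16 + 4 + 2, so 2^118 ≡ 380·136·189·16·4 ≡ 232 (mod 647)
445·232 = 103240 ≡ 367 (mod 647)
367 ≡ 367 (mod 647); signature holds.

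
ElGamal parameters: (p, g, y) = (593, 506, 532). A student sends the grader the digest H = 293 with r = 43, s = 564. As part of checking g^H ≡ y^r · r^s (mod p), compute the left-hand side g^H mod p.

328

506^293 mod 593 = 328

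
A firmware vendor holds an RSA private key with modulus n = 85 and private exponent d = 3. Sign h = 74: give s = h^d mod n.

h^2 ≡ 74^2 = 5476 ≡ 36
3 = 2 + 1, so h^3 ≡ 36·74 ≡ 29 (mod 85)

29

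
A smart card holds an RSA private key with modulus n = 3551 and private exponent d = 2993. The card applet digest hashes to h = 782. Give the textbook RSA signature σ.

Squares mod 3551: h^1≡782, h^2≡752, h^4≡895, h^8≡2050, h^16≡1667, h^32≡2007, h^64≡1215, h^128≡2560, h^256≡2005, h^512≡293, h^1024≡625, h^2048≡15
2993 = 2048 + 512 + 256 + 128 + 32 + 16 + 1, so h^2993 ≡ 15·293·2005·2560·2007·1667·782 ≡ 983 (mod 3551)

983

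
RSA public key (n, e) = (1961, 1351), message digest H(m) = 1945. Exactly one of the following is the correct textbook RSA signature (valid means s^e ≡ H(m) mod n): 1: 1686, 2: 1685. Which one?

Candidate 1: 1686^2 = 2842596 ≡ 1107; 1686^4 ≡ 1107^2 = 1225449 ≡ 1785; 1686^8 ≡ 1785^2 = 3186225 ≡ 1561; 1686^16 ≡ 1561^2 = 2436721 ≡ 1159; 1686^32 ≡ 1159^2 = 1343281 ≡ 1957; 1686^64 ≡ 1957^2 = 3829849 ≡ 16; 1686^128 ≡ 16^2 = 256; 1686^256 ≡ 256^2 = 65536 ≡ 823; 1686^512 ≡ 823^2 = 677329 ≡ 784; 1686^1024 ≡ 784^2 = 614656 ≡ 863; 1351 = 1024 + 256 + 64 + 4 + 2 + 1, so 1686^1351 ≡ 863·823·16·1785·1107·1686 ≡ 1945 (mod 1961)
  → matches H(m) = 1945
Candidate 2: 1685^2 = 2839225 ≡ 1658; 1685^4 ≡ 1658^2 = 2748964 ≡ 1603; 1685^8 ≡ 1603^2 = 2569609 ≡ 699; 1685^16 ≡ 699^2 = 488601 ≡ 312; 1685^32 ≡ 312^2 = 97344 ≡ 1255; 1685^64 ≡ 1255^2 = 1575025 ≡ 342; 1685^128 ≡ 342^2 = 116964 ≡ 1265; 1685^256 ≡ 1265^2 = 1600225 ≡ 49; 1685^512 ≡ 49^2 = 2401 ≡ 440; 1685^1024 ≡ 440^2 = 193600 ≡ 1422; 1351 = 1024 + 256 + 64 + 4 + 2 + 1, so 1685^1351 ≡ 1422·49·342·1603·1658·1685 ≡ 1349 (mod 1961)

1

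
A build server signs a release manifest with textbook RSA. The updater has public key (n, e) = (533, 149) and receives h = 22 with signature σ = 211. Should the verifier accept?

σ^2 ≡ 211^2 = 44521 ≡ 282
σ^4 ≡ 282^2 = 79524 ≡ 107
σ^8 ≡ 107^2 = 11449 ≡ 256
σ^16 ≡ 256^2 = 65536 ≡ 510
σ^32 ≡ 510^2 = 260100 ≡ 529
σ^64 ≡ 529^2 = 279841 ≡ 16
σ^128 ≡ 16^2 = 256
149 = 128 + 16 + 4 + 1, so σ^149 ≡ 256·510·107·211 ≡ 22 (mod 533)
22 = h, so the signature checks out.

accept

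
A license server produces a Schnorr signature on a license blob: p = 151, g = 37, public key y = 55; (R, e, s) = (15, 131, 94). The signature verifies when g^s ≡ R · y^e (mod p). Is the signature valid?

g^s mod p:
37^2 = 1369 ≡ 10
37^4 ≡ 10^2 = 100
37^8 ≡ 100^2 = 10000 ≡ 34
37^16 ≡ 34^2 = 1156 ≡ 99
37^32 ≡ 99^2 = 9801 ≡ 137
37^64 ≡ 137^2 = 18769 ≡ 45
94 = 64 + 16 + 8 + 4 + 2, so 37^94 ≡ 45·99·34·100·10 ≡ 88 (mod 151)
R · y^e mod p:
55^2 = 3025 ≡ 5
55^4 ≡ 5^2 = 25
55^8 ≡ 25^2 = 625 ≡ 21
55^16 ≡ 21^2 = 441 ≡ 139
55^32 ≡ 139^2 = 19321 ≡ 144
55^64 ≡ 144^2 = 20736 ≡ 49
55^128 ≡ 49^2 = 2401 ≡ 136
131 = 128 + 2 + 1, so 55^131 ≡ 136·5·55 ≡ 103 (mod 151)
15·103 = 1545 ≡ 35 (mod 151)
88 ≠ 35; the check fails.

invalid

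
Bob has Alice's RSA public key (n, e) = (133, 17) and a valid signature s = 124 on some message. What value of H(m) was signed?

59

s^2 ≡ 124^2 = 15376 ≡ 81
s^4 ≡ 81^2 = 6561 ≡ 44
s^8 ≡ 44^2 = 1936 ≡ 74
s^16 ≡ 74^2 = 5476 ≡ 23
17 = 16 + 1, so s^17 ≡ 23·124 ≡ 59 (mod 133)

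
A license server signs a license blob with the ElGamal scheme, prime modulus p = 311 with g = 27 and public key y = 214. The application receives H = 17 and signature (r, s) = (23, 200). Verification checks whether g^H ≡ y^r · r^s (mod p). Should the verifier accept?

Left side g^H mod p:
27^2 = 729 ≡ 107
27^4 ≡ 107^2 = 11449 ≡ 253
27^8 ≡ 253^2 = 64009 ≡ 254
27^16 ≡ 254^2 = 64516 ≡ 139
17 = 16 + 1, so 27^17 ≡ 139·27 ≡ 21 (mod 311)
Right side y^r · r^s mod p:
214^2 = 45796 ≡ 79
214^4 ≡ 79^2 = 6241 ≡ 21
214^8 ≡ 21^2 = 441 ≡ 130
214^16 ≡ 130^2 = 16900 ≡ 106
23 = 16 + 4 + 2 + 1, so 214^23 ≡ 106·21·79·214 ≡ 201 (mod 311)
23^2 = 529 ≡ 218
23^4 ≡ 218^2 = 47524 ≡ 252
23^8 ≡ 252^2 = 63504 ≡ 60
23^16 ≡ 60^2 = 3600 ≡ 179
23^32 ≡ 179^2 = 32041 ≡ 8
23^64 ≡ 8^2 = 64
23^128 ≡ 64^2 = 4096 ≡ 53
200 = 128 + 64 + 8, so 23^200 ≡ 53·64·60 ≡ 126 (mod 311)
201·126 = 25326 ≡ 135 (mod 311)
21 ≠ 135, so verification fails.

reject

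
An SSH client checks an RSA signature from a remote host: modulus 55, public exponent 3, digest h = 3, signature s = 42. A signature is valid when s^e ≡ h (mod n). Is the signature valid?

valid

s^3 mod 55 = 3
s^3 mod 55 = 3 matches h.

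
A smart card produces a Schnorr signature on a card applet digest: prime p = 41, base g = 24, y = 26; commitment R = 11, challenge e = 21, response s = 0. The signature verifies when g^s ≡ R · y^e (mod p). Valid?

yes

g^s mod p:
24^0 mod 41 = 1
R · y^e mod p:
Squares mod 41: 26^1≡26, 26^2≡20, 26^4≡31, 26^8≡18, 26^16≡37
21 = 16 + 4 + 1, so 26^21 ≡ 37·31·26 ≡ 15 (mod 41)
11·15 = 165 ≡ 1 (mod 41)
1 ≡ 1 (mod 41); signature holds.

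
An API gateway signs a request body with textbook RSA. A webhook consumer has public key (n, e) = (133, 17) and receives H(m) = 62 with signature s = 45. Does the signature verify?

does not verify

s^2 ≡ 45^2 = 2025 ≡ 30
s^4 ≡ 30^2 = 900 ≡ 102
s^8 ≡ 102^2 = 10404 ≡ 30
s^16 ≡ 30^2 = 900 ≡ 102
17 = 16 + 1, so s^17 ≡ 102·45 ≡ 68 (mod 133)
s^17 mod 133 = 68, but H(m) = 62.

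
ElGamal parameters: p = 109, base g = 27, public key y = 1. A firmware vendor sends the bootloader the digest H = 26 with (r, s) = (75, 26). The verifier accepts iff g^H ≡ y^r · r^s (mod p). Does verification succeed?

Left side g^H mod p:
27^2 = 729 ≡ 75
27^4 ≡ 75^2 = 5625 ≡ 66
27^8 ≡ 66^2 = 4356 ≡ 105
27^16 ≡ 105^2 = 11025 ≡ 16
26 = 16 + 8 + 2, so 27^26 ≡ 16·105·75 ≡ 105 (mod 109)
Right side y^r · r^s mod p:
1^2 = 1
1^4 ≡ 1^2 = 1
1^8 ≡ 1^2 = 1
1^16 ≡ 1^2 = 1
1^32 ≡ 1^2 = 1
1^64 ≡ 1^2 = 1
75 = 64 + 8 + 2 + 1, so 1^75 ≡ 1·1·1·1 ≡ 1 (mod 109)
75^2 = 5625 ≡ 66
75^4 ≡ 66^2 = 4356 ≡ 105
75^8 ≡ 105^2 = 11025 ≡ 16
75^16 ≡ 16^2 = 256 ≡ 38
26 = 16 + 8 + 2, so 75^26 ≡ 38·16·66 ≡ 16 (mod 109)
1·16 = 16 ≡ 16 (mod 109)
105 ≠ 16, so verification fails.

fails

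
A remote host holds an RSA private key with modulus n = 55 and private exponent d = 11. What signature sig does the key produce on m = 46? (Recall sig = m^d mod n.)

46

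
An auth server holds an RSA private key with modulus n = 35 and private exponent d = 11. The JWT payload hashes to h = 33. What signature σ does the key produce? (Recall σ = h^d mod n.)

17

h^11 mod 35 = 17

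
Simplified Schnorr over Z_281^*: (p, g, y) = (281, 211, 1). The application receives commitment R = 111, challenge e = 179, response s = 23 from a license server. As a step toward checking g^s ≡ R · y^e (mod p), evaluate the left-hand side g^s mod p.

111

Squares mod 281: 211^1≡211, 211^2≡123, 211^4≡236, 211^8≡58, 211^16≡273
23 = 16 + 4 + 2 + 1, so 211^23 ≡ 273·236·123·211 ≡ 111 (mod 281)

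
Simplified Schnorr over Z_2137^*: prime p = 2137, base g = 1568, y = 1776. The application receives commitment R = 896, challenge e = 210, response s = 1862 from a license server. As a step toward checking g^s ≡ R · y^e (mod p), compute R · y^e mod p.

262

1776^2 = 3154176 ≡ 2101
1776^4 ≡ 2101^2 = 4414201 ≡ 1296
1776^8 ≡ 1296^2 = 1679616 ≡ 2071
1776^16 ≡ 2071^2 = 4289041 ≡ 82
1776^32 ≡ 82^2 = 6724 ≡ 313
1776^64 ≡ 313^2 = 97969 ≡ 1804
1776^128 ≡ 1804^2 = 3254416 ≡ 1902
210 = 128 + 64 + 16 + 2, so 1776^210 ≡ 1902·1804·82·2101 ≡ 940 (mod 2137)
R · y^e ≡ 896·940 = 842240 ≡ 262 (mod 2137)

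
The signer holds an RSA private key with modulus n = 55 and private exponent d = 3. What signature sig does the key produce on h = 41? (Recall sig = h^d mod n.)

Squares mod 55: h^1≡41, h^2≡31
3 = 2 + 1, so h^3 ≡ 31·41 ≡ 6 (mod 55)

6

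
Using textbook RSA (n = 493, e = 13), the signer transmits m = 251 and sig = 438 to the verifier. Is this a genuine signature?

genuine

Squares mod 493: sig^1≡438, sig^2≡67, sig^4≡52, sig^8≡239
13 = 8 + 4 + 1, so sig^13 ≡ 239·52·438 ≡ 251 (mod 493)
251 = m, so the signature checks out.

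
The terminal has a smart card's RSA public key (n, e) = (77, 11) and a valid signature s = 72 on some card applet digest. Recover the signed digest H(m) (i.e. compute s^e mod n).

39

s^2 ≡ 72^2 = 5184 ≡ 25
s^4 ≡ 25^2 = 625 ≡ 9
s^8 ≡ 9^2 = 81 ≡ 4
11 = 8 + 2 + 1, so s^11 ≡ 4·25·72 ≡ 39 (mod 77)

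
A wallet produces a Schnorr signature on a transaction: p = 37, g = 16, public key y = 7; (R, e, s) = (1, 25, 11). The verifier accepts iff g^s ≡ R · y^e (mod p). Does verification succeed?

passes

g^s mod p:
16^2 = 256 ≡ 34
16^4 ≡ 34^2 = 1156 ≡ 9
16^8 ≡ 9^2 = 81 ≡ 7
11 = 8 + 2 + 1, so 16^11 ≡ 7·34·16 ≡ 34 (mod 37)
R · y^e mod p:
7^2 = 49 ≡ 12
7^4 ≡ 12^2 = 144 ≡ 33
7^8 ≡ 33^2 = 1089 ≡ 16
7^16 ≡ 16^2 = 256 ≡ 34
25 = 16 + 8 + 1, so 7^25 ≡ 34·16·7 ≡ 34 (mod 37)
1·34 = 34 ≡ 34 (mod 37)
34 ≡ 34 (mod 37); signature holds.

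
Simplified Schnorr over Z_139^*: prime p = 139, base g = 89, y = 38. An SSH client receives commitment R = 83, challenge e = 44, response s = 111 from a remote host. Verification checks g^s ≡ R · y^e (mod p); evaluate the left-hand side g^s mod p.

Squares mod 139: 89^1≡89, 89^2≡137, 89^4≡4, 89^8≡16, 89^16≡117, 89^32≡67, 89^64≡41
111 = 64 + 32 + 8 + 4 + 2 + 1, so 89^111 ≡ 41·67·16·4·137·89 ≡ 80 (mod 139)

80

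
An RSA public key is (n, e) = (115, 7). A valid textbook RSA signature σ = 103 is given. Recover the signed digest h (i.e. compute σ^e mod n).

Squares mod 115: σ^1≡103, σ^2≡29, σ^4≡36
7 = 4 + 2 + 1, so σ^7 ≡ 36·29·103 ≡ 7 (mod 115)

7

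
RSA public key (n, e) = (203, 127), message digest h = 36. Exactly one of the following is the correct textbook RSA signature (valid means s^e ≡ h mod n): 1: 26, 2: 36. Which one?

2

Candidate 1: Squares mod 203: 26^1≡26, 26^2≡67, 26^4≡23, 26^8≡123, 26^16≡107, 26^32≡81, 26^64≡65; 127 = 64 + 32 + 16 + 8 + 4 + 2 + 1, so 26^127 ≡ 65·81·107·123·23·67·26 ≡ 61 (mod 203)
Candidate 2: Squares mod 203: 36^1≡36, 36^2≡78, 36^4≡197, 36^8≡36, 36^16≡78, 36^32≡197, 36^64≡36; 127 = 64 + 32 + 16 + 8 + 4 + 2 + 1, so 36^127 ≡ 36·197·78·36·197·78·36 ≡ 36 (mod 203)
  → matches h = 36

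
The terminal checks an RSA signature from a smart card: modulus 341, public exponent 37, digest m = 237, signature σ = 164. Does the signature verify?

does not verify

σ^37 mod 341 = 10
The recovered value 10 does not match the digest 237.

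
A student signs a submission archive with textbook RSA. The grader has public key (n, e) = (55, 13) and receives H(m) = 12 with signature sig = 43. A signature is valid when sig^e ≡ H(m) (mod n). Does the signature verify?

does not verify

sig^2 ≡ 43^2 = 1849 ≡ 34
sig^4 ≡ 34^2 = 1156 ≡ 1
sig^8 ≡ 1^2 = 1
13 = 8 + 4 + 1, so sig^13 ≡ 1·1·43 ≡ 43 (mod 55)
43 ≠ 12, so verification fails.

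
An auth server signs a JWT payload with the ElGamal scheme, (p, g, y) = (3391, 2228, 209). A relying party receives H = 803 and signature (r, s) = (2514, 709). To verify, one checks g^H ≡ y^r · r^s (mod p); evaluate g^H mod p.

1911

2228^2 = 4963984 ≡ 2951
2228^4 ≡ 2951^2 = 8708401 ≡ 313
2228^8 ≡ 313^2 = 97969 ≡ 3021
2228^16 ≡ 3021^2 = 9126441 ≡ 1260
2228^32 ≡ 1260^2 = 1587600 ≡ 612
2228^64 ≡ 612^2 = 374544 ≡ 1534
2228^128 ≡ 1534^2 = 2353156 ≡ 3193
2228^256 ≡ 3193^2 = 10195249 ≡ 1903
2228^512 ≡ 1903^2 = 3621409 ≡ 3212
803 = 512 + 256 + 32 + 2 + 1, so 2228^803 ≡ 3212·1903·612·2951·2228 ≡ 1911 (mod 3391)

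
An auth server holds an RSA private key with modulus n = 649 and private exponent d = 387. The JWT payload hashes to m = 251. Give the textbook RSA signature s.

m^2 ≡ 251^2 = 63001 ≡ 48
m^4 ≡ 48^2 = 2304 ≡ 357
m^8 ≡ 357^2 = 127449 ≡ 245
m^16 ≡ 245^2 = 60025 ≡ 317
m^32 ≡ 317^2 = 100489 ≡ 543
m^64 ≡ 543^2 = 294849 ≡ 203
m^128 ≡ 203^2 = 41209 ≡ 322
m^256 ≡ 322^2 = 103684 ≡ 493
387 = 256 + 128 + 2 + 1, so m^387 ≡ 493·322·48·251 ≡ 609 (mod 649)

609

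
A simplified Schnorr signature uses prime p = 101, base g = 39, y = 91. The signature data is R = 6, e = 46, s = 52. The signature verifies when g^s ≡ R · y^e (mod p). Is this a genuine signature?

g^s mod p:
Squares mod 101: 39^1≡39, 39^2≡6, 39^4≡36, 39^8≡84, 39^16≡87, 39^32≡95
52 = 32 + 16 + 4, so 39^52 ≡ 95·87·36 ≡ 95 (mod 101)
R · y^e mod p:
Squares mod 101: 91^1≡91, 91^2≡100, 91^4≡1, 91^8≡1, 91^16≡1, 91^32≡1
46 = 32 + 8 + 4 + 2, so 91^46 ≡ 1·1·1·100 ≡ 100 (mod 101)
6·100 = 600 ≡ 95 (mod 101)
95 ≡ 95 (mod 101); signature holds.

genuine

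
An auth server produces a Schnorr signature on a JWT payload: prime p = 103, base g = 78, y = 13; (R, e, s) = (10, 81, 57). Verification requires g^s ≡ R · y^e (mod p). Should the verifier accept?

accept

g^s mod p:
78^2 = 6084 ≡ 7
78^4 ≡ 7^2 = 49
78^8 ≡ 49^2 = 2401 ≡ 32
78^16 ≡ 32^2 = 1024 ≡ 97
78^32 ≡ 97^2 = 9409 ≡ 36
57 = 32 + 16 + 8 + 1, so 78^57 ≡ 36·97·32·78 ≡ 69 (mod 103)
R · y^e mod p:
13^2 = 169 ≡ 66
13^4 ≡ 66^2 = 4356 ≡ 30
13^8 ≡ 30^2 = 900 ≡ 76
13^16 ≡ 76^2 = 5776 ≡ 8
13^32 ≡ 8^2 = 64
13^64 ≡ 64^2 = 4096 ≡ 79
81 = 64 + 16 + 1, so 13^81 ≡ 79·8·13 ≡ 79 (mod 103)
10·79 = 790 ≡ 69 (mod 103)
69 ≡ 69 (mod 103); signature holds.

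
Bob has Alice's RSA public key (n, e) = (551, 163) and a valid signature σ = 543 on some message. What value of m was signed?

Squares mod 551: σ^1≡543, σ^2≡64, σ^4≡239, σ^8≡368, σ^16≡429, σ^32≡7, σ^64≡49, σ^128≡197
163 = 128 + 32 + 2 + 1, so σ^163 ≡ 197·7·64·543 ≡ 334 (mod 551)

334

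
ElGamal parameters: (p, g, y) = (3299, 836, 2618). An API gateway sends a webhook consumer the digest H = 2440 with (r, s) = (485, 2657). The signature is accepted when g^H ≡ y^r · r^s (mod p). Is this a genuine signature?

genuine

Left side g^H mod p:
836^2440 mod 3299 = 1036
Right side y^r · r^s mod p:
2618^485 mod 3299 = 1059
485^2657 mod 3299 = 948
1059·948 = 1003932 ≡ 1036 (mod 3299)
1036 ≡ 1036 (mod 3299), so the signature is genuine.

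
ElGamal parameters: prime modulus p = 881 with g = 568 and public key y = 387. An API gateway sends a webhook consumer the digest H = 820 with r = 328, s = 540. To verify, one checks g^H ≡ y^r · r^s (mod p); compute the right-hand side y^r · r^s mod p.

791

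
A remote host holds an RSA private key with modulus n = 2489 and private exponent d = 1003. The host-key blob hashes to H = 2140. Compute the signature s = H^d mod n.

2292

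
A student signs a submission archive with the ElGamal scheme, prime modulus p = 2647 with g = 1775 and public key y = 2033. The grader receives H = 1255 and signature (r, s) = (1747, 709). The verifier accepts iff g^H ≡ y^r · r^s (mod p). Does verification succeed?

fails

Left side g^H mod p:
1775^2 = 3150625 ≡ 695
1775^4 ≡ 695^2 = 483025 ≡ 1271
1775^8 ≡ 1271^2 = 1615441 ≡ 771
1775^16 ≡ 771^2 = 594441 ≡ 1513
1775^32 ≡ 1513^2 = 2289169 ≡ 2161
1775^64 ≡ 2161^2 = 4669921 ≡ 613
1775^128 ≡ 613^2 = 375769 ≡ 2542
1775^256 ≡ 2542^2 = 6461764 ≡ 437
1775^512 ≡ 437^2 = 190969 ≡ 385
1775^1024 ≡ 385^2 = 148225 ≡ 2640
1255 = 1024 + 128 + 64 + 32 + 4 + 2 + 1, so 1775^1255 ≡ 2640·2542·613·2161·1271·695·1775 ≡ 506 (mod 2647)
Right side y^r · r^s mod p:
2033^2 = 4133089 ≡ 1122
2033^4 ≡ 1122^2 = 1258884 ≡ 1559
2033^8 ≡ 1559^2 = 2430481 ≡ 535
2033^16 ≡ 535^2 = 286225 ≡ 349
2033^32 ≡ 349^2 = 121801 ≡ 39
2033^64 ≡ 39^2 = 1521
2033^128 ≡ 1521^2 = 2313441 ≡ 2610
2033^256 ≡ 2610^2 = 6812100 ≡ 1369
2033^512 ≡ 1369^2 = 1874161 ≡ 85
2033^1024 ≡ 85^2 = 7225 ≡ 1931
1747 = 1024 + 512 + 128 + 64 + 16 + 2 + 1, so 2033^1747 ≡ 1931·85·2610·1521·349·1122·2033 ≡ 786 (mod 2647)
1747^2 = 3052009 ≡ 18
1747^4 ≡ 18^2 = 324
1747^8 ≡ 324^2 = 104976 ≡ 1743
1747^16 ≡ 1743^2 = 3038049 ≡ 1940
1747^32 ≡ 1940^2 = 3763600 ≡ 2213
1747^64 ≡ 2213^2 = 4897369 ≡ 419
1747^128 ≡ 419^2 = 175561 ≡ 859
1747^256 ≡ 859^2 = 737881 ≡ 2015
1747^512 ≡ 2015^2 = 4060225 ≡ 2374
709 = 512 + 128 + 64 + 4 + 1, so 1747^709 ≡ 2374·859·419·324·1747 ≡ 713 (mod 2647)
786·713 = 560418 ≡ 1901 (mod 2647)
506 ≠ 1901, so verification fails.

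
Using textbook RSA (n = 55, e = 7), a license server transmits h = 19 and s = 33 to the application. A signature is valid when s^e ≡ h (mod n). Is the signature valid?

s^7 mod 55 = 22
The recovered value 22 does not match the digest 19.

invalid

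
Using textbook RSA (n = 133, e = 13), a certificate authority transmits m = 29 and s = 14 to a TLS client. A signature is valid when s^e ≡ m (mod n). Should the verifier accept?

reject

s^2 ≡ 14^2 = 196 ≡ 63
s^4 ≡ 63^2 = 3969 ≡ 112
s^8 ≡ 112^2 = 12544 ≡ 42
13 = 8 + 4 + 1, so s^13 ≡ 42·112·14 ≡ 21 (mod 133)
21 ≠ 29, so verification fails.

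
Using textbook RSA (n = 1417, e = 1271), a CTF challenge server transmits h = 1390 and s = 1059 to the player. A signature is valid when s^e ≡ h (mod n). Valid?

no

s^2 ≡ 1059^2 = 1121481 ≡ 634
s^4 ≡ 634^2 = 401956 ≡ 945
s^8 ≡ 945^2 = 893025 ≡ 315
s^16 ≡ 315^2 = 99225 ≡ 35
s^32 ≡ 35^2 = 1225
s^64 ≡ 1225^2 = 1500625 ≡ 22
s^128 ≡ 22^2 = 484
s^256 ≡ 484^2 = 234256 ≡ 451
s^512 ≡ 451^2 = 203401 ≡ 770
s^1024 ≡ 770^2 = 592900 ≡ 594
1271 = 1024 + 128 + 64 + 32 + 16 + 4 + 2 + 1, so s^1271 ≡ 594·484·22·1225·35·945·634·1059 ≡ 89 (mod 1417)
The recovered value 89 does not match the digest 1390.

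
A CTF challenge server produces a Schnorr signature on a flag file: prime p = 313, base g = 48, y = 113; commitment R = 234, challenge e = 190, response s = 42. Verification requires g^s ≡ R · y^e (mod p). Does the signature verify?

does not verify

g^s mod p:
Squares mod 313: 48^1≡48, 48^2≡113, 48^4≡249, 48^8≡27, 48^16≡103, 48^32≡280
42 = 32 + 8 + 2, so 48^42 ≡ 280·27·113 ≡ 103 (mod 313)
R · y^e mod p:
Squares mod 313: 113^1≡113, 113^2≡249, 113^4≡27, 113^8≡103, 113^16≡280, 113^32≡150, 113^64≡277, 113^128≡44
190 = 128 + 32 + 16 + 8 + 4 + 2, so 113^190 ≡ 44·150·280·103·27·249 ≡ 103 (mod 313)
234·103 = 24102 ≡ 1 (mod 313)
103 ≠ 1; the check fails.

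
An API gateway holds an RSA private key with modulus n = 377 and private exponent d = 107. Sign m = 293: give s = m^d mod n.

327

m^2 ≡ 293^2 = 85849 ≡ 270
m^4 ≡ 270^2 = 72900 ≡ 139
m^8 ≡ 139^2 = 19321 ≡ 94
m^16 ≡ 94^2 = 8836 ≡ 165
m^32 ≡ 165^2 = 27225 ≡ 81
m^64 ≡ 81^2 = 6561 ≡ 152
107 = 64 + 32 + 8 + 2 + 1, so m^107 ≡ 152·81·94·270·293 ≡ 327 (mod 377)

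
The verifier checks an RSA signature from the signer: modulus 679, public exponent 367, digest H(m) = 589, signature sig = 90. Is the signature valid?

invalid

sig^2 ≡ 90^2 = 8100 ≡ 631
sig^4 ≡ 631^2 = 398161 ≡ 267
sig^8 ≡ 267^2 = 71289 ≡ 673
sig^16 ≡ 673^2 = 452929 ≡ 36
sig^32 ≡ 36^2 = 1296 ≡ 617
sig^64 ≡ 617^2 = 380689 ≡ 449
sig^128 ≡ 449^2 = 201601 ≡ 617
sig^256 ≡ 617^2 = 380689 ≡ 449
367 = 256 + 64 + 32 + 8 + 4 + 2 + 1, so sig^367 ≡ 449·449·617·673·267·631·90 ≡ 587 (mod 679)
sig^367 mod 679 = 587, but H(m) = 589.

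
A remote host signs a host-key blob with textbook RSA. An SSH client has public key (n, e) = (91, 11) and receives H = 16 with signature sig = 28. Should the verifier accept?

reject

sig^11 mod 91 = 7
7 ≠ 16, so verification fails.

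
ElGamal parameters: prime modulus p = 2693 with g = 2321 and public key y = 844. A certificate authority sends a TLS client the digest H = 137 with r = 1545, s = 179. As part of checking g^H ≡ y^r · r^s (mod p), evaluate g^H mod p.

2321^2 = 5387041 ≡ 1041
2321^4 ≡ 1041^2 = 1083681 ≡ 1095
2321^8 ≡ 1095^2 = 1199025 ≡ 640
2321^16 ≡ 640^2 = 409600 ≡ 264
2321^32 ≡ 264^2 = 69696 ≡ 2371
2321^64 ≡ 2371^2 = 5621641 ≡ 1350
2321^128 ≡ 1350^2 = 1822500 ≡ 2032
137 = 128 + 8 + 1, so 2321^137 ≡ 2032·640·2321 ≡ 39 (mod 2693)

39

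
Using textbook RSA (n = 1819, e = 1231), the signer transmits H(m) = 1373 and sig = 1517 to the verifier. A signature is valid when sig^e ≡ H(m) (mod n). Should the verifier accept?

accept

sig^2 ≡ 1517^2 = 2301289 ≡ 254
sig^4 ≡ 254^2 = 64516 ≡ 851
sig^8 ≡ 851^2 = 724201 ≡ 239
sig^16 ≡ 239^2 = 57121 ≡ 732
sig^32 ≡ 732^2 = 535824 ≡ 1038
sig^64 ≡ 1038^2 = 1077444 ≡ 596
sig^128 ≡ 596^2 = 355216 ≡ 511
sig^256 ≡ 511^2 = 261121 ≡ 1004
sig^512 ≡ 1004^2 = 1008016 ≡ 290
sig^1024 ≡ 290^2 = 84100 ≡ 426
1231 = 1024 + 128 + 64 + 8 + 4 + 2 + 1, so sig^1231 ≡ 426·511·596·239·851·254·1517 ≡ 1373 (mod 1819)
sig^1231 mod 1819 = 1373 matches H(m).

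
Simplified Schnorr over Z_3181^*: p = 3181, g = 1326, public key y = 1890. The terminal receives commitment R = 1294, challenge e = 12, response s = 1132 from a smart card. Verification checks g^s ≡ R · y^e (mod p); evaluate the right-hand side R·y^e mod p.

2367

1890^2 = 3572100 ≡ 3018
1890^4 ≡ 3018^2 = 9108324 ≡ 1121
1890^8 ≡ 1121^2 = 1256641 ≡ 146
12 = 8 + 4, so 1890^12 ≡ 146·1121 ≡ 1435 (mod 3181)
R · y^e ≡ 1294·1435 = 1856890 ≡ 2367 (mod 3181)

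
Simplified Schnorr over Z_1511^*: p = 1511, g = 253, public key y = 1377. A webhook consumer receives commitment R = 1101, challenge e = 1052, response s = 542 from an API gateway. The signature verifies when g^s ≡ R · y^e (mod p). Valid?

g^s mod p:
253^2 = 64009 ≡ 547
253^4 ≡ 547^2 = 299209 ≡ 31
253^8 ≡ 31^2 = 961
253^16 ≡ 961^2 = 923521 ≡ 300
253^32 ≡ 300^2 = 90000 ≡ 851
253^64 ≡ 851^2 = 724201 ≡ 432
253^128 ≡ 432^2 = 186624 ≡ 771
253^256 ≡ 771^2 = 594441 ≡ 618
253^512 ≡ 618^2 = 381924 ≡ 1152
542 = 512 + 16 + 8 + 4 + 2, so 253^542 ≡ 1152·300·961·31·547 ≡ 5 (mod 1511)
R · y^e mod p:
1377^2 = 1896129 ≡ 1335
1377^4 ≡ 1335^2 = 1782225 ≡ 756
1377^8 ≡ 756^2 = 571536 ≡ 378
1377^16 ≡ 378^2 = 142884 ≡ 850
1377^32 ≡ 850^2 = 722500 ≡ 242
1377^64 ≡ 242^2 = 58564 ≡ 1146
1377^128 ≡ 1146^2 = 1313316 ≡ 257
1377^256 ≡ 257^2 = 66049 ≡ 1076
1377^512 ≡ 1076^2 = 1157776 ≡ 350
1377^1024 ≡ 350^2 = 122500 ≡ 109
1052 = 1024 + 16 + 8 + 4, so 1377^1052 ≡ 109·850·378·756 ≡ 1382 (mod 1511)
1101·1382 = 1521582 ≡ 5 (mod 1511)
5 ≡ 5 (mod 1511); signature holds.

yes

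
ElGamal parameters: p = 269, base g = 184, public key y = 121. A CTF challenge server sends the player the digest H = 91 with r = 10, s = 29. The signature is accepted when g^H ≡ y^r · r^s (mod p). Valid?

yes

Left side g^H mod p:
184^2 = 33856 ≡ 231
184^4 ≡ 231^2 = 53361 ≡ 99
184^8 ≡ 99^2 = 9801 ≡ 117
184^16 ≡ 117^2 = 13689 ≡ 239
184^32 ≡ 239^2 = 57121 ≡ 93
184^64 ≡ 93^2 = 8649 ≡ 41
91 = 64 + 16 + 8 + 2 + 1, so 184^91 ≡ 41·239·117·231·184 ≡ 10 (mod 269)
Right side y^r · r^s mod p:
121^2 = 14641 ≡ 115
121^4 ≡ 115^2 = 13225 ≡ 44
121^8 ≡ 44^2 = 1936 ≡ 53
10 = 8 + 2, so 121^10 ≡ 53·115 ≡ 177 (mod 269)
10^2 = 100
10^4 ≡ 100^2 = 10000 ≡ 47
10^8 ≡ 47^2 = 2209 ≡ 57
10^16 ≡ 57^2 = 3249 ≡ 21
29 = 16 + 8 + 4 + 1, so 10^29 ≡ 21·57·47·10 ≡ 111 (mod 269)
177·111 = 19647 ≡ 10 (mod 269)
10 ≡ 10 (mod 269), so the signature is genuine.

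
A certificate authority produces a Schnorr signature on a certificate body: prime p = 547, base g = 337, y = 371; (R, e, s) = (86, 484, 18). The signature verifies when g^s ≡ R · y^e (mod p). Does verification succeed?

fails

g^s mod p:
337^2 = 113569 ≡ 340
337^4 ≡ 340^2 = 115600 ≡ 183
337^8 ≡ 183^2 = 33489 ≡ 122
337^16 ≡ 122^2 = 14884 ≡ 115
18 = 16 + 2, so 337^18 ≡ 115·340 ≡ 263 (mod 547)
R · y^e mod p:
371^2 = 137641 ≡ 344
371^4 ≡ 344^2 = 118336 ≡ 184
371^8 ≡ 184^2 = 33856 ≡ 489
371^16 ≡ 489^2 = 239121 ≡ 82
371^32 ≡ 82^2 = 6724 ≡ 160
371^64 ≡ 160^2 = 25600 ≡ 438
371^128 ≡ 438^2 = 191844 ≡ 394
371^256 ≡ 394^2 = 155236 ≡ 435
484 = 256 + 128 + 64 + 32 + 4, so 371^484 ≡ 435·394·438·160·184 ≡ 313 (mod 547)
86·313 = 26918 ≡ 115 (mod 547)
263 ≠ 115; the check fails.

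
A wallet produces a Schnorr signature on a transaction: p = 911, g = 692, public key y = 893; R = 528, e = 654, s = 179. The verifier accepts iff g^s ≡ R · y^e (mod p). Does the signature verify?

g^s mod p:
692^2 = 478864 ≡ 589
692^4 ≡ 589^2 = 346921 ≡ 741
692^8 ≡ 741^2 = 549081 ≡ 659
692^16 ≡ 659^2 = 434281 ≡ 645
692^32 ≡ 645^2 = 416025 ≡ 609
692^64 ≡ 609^2 = 370881 ≡ 104
692^128 ≡ 104^2 = 10816 ≡ 795
179 = 128 + 32 + 16 + 2 + 1, so 692^179 ≡ 795·609·645·589·692 ≡ 524 (mod 911)
R · y^e mod p:
893^2 = 797449 ≡ 324
893^4 ≡ 324^2 = 104976 ≡ 211
893^8 ≡ 211^2 = 44521 ≡ 793
893^16 ≡ 793^2 = 628849 ≡ 259
893^32 ≡ 259^2 = 67081 ≡ 578
893^64 ≡ 578^2 = 334084 ≡ 658
893^128 ≡ 658^2 = 432964 ≡ 239
893^256 ≡ 239^2 = 57121 ≡ 639
893^512 ≡ 639^2 = 408321 ≡ 193
654 = 512 + 128 + 8 + 4 + 2, so 893^654 ≡ 193·239·793·211·324 ≡ 211 (mod 911)
528·211 = 111408 ≡ 266 (mod 911)
524 ≠ 266; the check fails.

does not verify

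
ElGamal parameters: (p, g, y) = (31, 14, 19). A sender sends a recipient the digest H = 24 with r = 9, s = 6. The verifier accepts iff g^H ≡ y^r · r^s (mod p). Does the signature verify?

verifies

Left side g^H mod p:
14^2 = 196 ≡ 10
14^4 ≡ 10^2 = 100 ≡ 7
14^8 ≡ 7^2 = 49 ≡ 18
14^16 ≡ 18^2 = 324 ≡ 14
24 = 16 + 8, so 14^24 ≡ 14·18 ≡ 4 (mod 31)
Right side y^r · r^s mod p:
19^2 = 361 ≡ 20
19^4 ≡ 20^2 = 400 ≡ 28
19^8 ≡ 28^2 = 784 ≡ 9
9 = 8 + 1, so 19^9 ≡ 9·19 ≡ 16 (mod 31)
9^2 = 81 ≡ 19
9^4 ≡ 19^2 = 361 ≡ 20
6 = 4 + 2, so 9^6 ≡ 20·19 ≡ 8 (mod 31)
16·8 = 128 ≡ 4 (mod 31)
4 ≡ 4 (mod 31), so the signature is genuine.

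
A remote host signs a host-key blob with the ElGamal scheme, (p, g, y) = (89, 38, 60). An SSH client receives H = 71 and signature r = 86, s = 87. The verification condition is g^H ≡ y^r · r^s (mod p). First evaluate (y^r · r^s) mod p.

66

60^2 = 3600 ≡ 40
60^4 ≡ 40^2 = 1600 ≡ 87
60^8 ≡ 87^2 = 7569 ≡ 4
60^16 ≡ 4^2 = 16
60^32 ≡ 16^2 = 256 ≡ 78
60^64 ≡ 78^2 = 6084 ≡ 32
86 = 64 + 16 + 4 + 2, so 60^86 ≡ 32·16·87·40 ≡ 69 (mod 89)
86^2 = 7396 ≡ 9
86^4 ≡ 9^2 = 81
86^8 ≡ 81^2 = 6561 ≡ 64
86^16 ≡ 64^2 = 4096 ≡ 2
86^32 ≡ 2^2 = 4
86^64 ≡ 4^2 = 16
87 = 64 + 16 + 4 + 2 + 1, so 86^87 ≡ 16·2·81·9·86 ≡ 59 (mod 89)
y^r · r^s ≡ 69·59 = 4071 ≡ 66 (mod 89)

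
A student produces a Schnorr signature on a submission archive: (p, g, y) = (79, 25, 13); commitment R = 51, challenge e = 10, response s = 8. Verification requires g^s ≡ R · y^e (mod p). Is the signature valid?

invalid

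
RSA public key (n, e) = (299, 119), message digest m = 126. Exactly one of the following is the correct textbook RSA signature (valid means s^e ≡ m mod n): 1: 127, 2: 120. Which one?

2

Candidate 1: 127^119 mod 299 = 4
Candidate 2: 120^119 mod 299 = 126
  → matches m = 126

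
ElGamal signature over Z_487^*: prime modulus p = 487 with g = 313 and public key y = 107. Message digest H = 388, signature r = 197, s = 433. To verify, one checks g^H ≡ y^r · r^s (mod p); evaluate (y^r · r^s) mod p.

336

107^2 = 11449 ≡ 248
107^4 ≡ 248^2 = 61504 ≡ 142
107^8 ≡ 142^2 = 20164 ≡ 197
107^16 ≡ 197^2 = 38809 ≡ 336
107^32 ≡ 336^2 = 112896 ≡ 399
107^64 ≡ 399^2 = 159201 ≡ 439
107^128 ≡ 439^2 = 192721 ≡ 356
197 = 128 + 64 + 4 + 1, so 107^197 ≡ 356·439·142·107 ≡ 212 (mod 487)
197^2 = 38809 ≡ 336
197^4 ≡ 336^2 = 112896 ≡ 399
197^8 ≡ 399^2 = 159201 ≡ 439
197^16 ≡ 439^2 = 192721 ≡ 356
197^32 ≡ 356^2 = 126736 ≡ 116
197^64 ≡ 116^2 = 13456 ≡ 307
197^128 ≡ 307^2 = 94249 ≡ 258
197^256 ≡ 258^2 = 66564 ≡ 332
433 = 256 + 128 + 32 + 16 + 1, so 197^433 ≡ 332·258·116·356·197 ≡ 314 (mod 487)
y^r · r^s ≡ 212·314 = 66568 ≡ 336 (mod 487)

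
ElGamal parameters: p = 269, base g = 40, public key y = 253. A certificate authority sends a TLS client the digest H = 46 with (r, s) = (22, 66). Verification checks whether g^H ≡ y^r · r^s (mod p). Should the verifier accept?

accept

Left side g^H mod p:
Squares mod 269: 40^1≡40, 40^2≡255, 40^4≡196, 40^8≡218, 40^16≡180, 40^32≡120
46 = 32 + 8 + 4 + 2, so 40^46 ≡ 120·218·196·255 ≡ 148 (mod 269)
Right side y^r · r^s mod p:
Squares mod 269: 253^1≡253, 253^2≡256, 253^4≡169, 253^8≡47, 253^16≡57
22 = 16 + 4 + 2, so 253^22 ≡ 57·169·256 ≡ 125 (mod 269)
Squares mod 269: 22^1≡22, 22^2≡215, 22^4≡226, 22^8≡235, 22^16≡80, 22^32≡213, 22^64≡177
66 = 64 + 2, so 22^66 ≡ 177·215 ≡ 126 (mod 269)
125·126 = 15750 ≡ 148 (mod 269)
148 ≡ 148 (mod 269), so the signature is genuine.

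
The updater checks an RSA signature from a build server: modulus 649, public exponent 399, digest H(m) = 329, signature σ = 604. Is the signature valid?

valid

σ^399 mod 649 = 329
σ^399 mod 649 = 329 matches H(m).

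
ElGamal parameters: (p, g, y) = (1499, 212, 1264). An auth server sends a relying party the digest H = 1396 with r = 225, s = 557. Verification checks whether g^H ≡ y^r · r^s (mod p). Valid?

yes

Left side g^H mod p:
Squares mod 1499: 212^1≡212, 212^2≡1473, 212^4≡676, 212^8≡1280, 212^16≡1492, 212^32≡49, 212^64≡902, 212^128≡1146, 212^256≡192, 212^512≡888, 212^1024≡70
1396 = 1024 + 256 + 64 + 32 + 16 + 4, so 212^1396 ≡ 70·192·902·49·1492·676 ≡ 907 (mod 1499)
Right side y^r · r^s mod p:
Squares mod 1499: 1264^1≡1264, 1264^2≡1261, 1264^4≡1181, 1264^8≡691, 1264^16≡799, 1264^32≡1326, 1264^64≡1448, 1264^128≡1102
225 = 128 + 64 + 32 + 1, so 1264^225 ≡ 1102·1448·1326·1264 ≡ 412 (mod 1499)
Squares mod 1499: 225^1≡225, 225^2≡1158, 225^4≡858, 225^8≡155, 225^16≡41, 225^32≡182, 225^64≡146, 225^128≡330, 225^256≡972, 225^512≡414
557 = 512 + 32 + 8 + 4 + 1, so 225^557 ≡ 414·182·155·858·225 ≡ 799 (mod 1499)
412·799 = 329188 ≡ 907 (mod 1499)
907 ≡ 907 (mod 1499), so the signature is genuine.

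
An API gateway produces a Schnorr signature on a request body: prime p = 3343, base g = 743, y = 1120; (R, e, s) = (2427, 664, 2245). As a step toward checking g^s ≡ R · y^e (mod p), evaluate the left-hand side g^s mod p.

574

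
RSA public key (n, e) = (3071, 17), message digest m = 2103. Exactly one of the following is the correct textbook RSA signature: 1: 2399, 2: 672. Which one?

Candidate 1: Squares mod 3071: 2399^1≡2399, 2399^2≡147, 2399^4≡112, 2399^8≡260, 2399^16≡38; 17 = 16 + 1, so 2399^17 ≡ 38·2399 ≡ 2103 (mod 3071)
  → matches m = 2103
Candidate 2: Squares mod 3071: 672^1≡672, 672^2≡147, 672^4≡112, 672^8≡260, 672^16≡38; 17 = 16 + 1, so 672^17 ≡ 38·672 ≡ 968 (mod 3071)

1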